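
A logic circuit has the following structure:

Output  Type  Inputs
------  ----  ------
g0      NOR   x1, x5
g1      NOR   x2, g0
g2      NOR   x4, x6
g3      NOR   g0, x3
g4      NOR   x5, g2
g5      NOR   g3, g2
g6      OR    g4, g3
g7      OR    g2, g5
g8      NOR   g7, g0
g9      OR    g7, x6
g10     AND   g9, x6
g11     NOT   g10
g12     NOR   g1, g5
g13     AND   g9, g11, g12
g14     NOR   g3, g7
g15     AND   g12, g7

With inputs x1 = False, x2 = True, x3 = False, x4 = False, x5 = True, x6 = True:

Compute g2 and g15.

g0 = x1 NOR x5 = False NOR True = False
g1 = x2 NOR g0 = True NOR False = False
g2 = x4 NOR x6 = False NOR True = False
g3 = g0 NOR x3 = False NOR False = True
g5 = g3 NOR g2 = True NOR False = False
g7 = g2 OR g5 = False OR False = False
g12 = g1 NOR g5 = False NOR False = True
g15 = g12 AND g7 = True AND False = False

g2 = False, g15 = False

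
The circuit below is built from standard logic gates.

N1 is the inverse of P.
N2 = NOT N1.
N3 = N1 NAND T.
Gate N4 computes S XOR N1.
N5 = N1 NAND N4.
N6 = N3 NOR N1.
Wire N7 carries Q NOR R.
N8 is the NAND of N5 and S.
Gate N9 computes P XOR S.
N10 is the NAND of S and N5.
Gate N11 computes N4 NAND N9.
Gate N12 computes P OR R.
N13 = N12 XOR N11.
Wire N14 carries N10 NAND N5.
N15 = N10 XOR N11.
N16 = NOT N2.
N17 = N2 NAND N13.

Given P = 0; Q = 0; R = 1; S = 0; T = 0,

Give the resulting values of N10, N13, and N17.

N1 = NOT P = NOT 0 = 1
N2 = NOT N1 = NOT 1 = 0
N4 = S XOR N1 = 0 XOR 1 = 1
N5 = N1 NAND N4 = 1 NAND 1 = 0
N9 = P XOR S = 0 XOR 0 = 0
N10 = S NAND N5 = 0 NAND 0 = 1
N11 = N4 NAND N9 = 1 NAND 0 = 1
N12 = P OR R = 0 OR 1 = 1
N13 = N12 XOR N11 = 1 XOR 1 = 0
N17 = N2 NAND N13 = 0 NAND 0 = 1

N10 = 1, N13 = 0, N17 = 1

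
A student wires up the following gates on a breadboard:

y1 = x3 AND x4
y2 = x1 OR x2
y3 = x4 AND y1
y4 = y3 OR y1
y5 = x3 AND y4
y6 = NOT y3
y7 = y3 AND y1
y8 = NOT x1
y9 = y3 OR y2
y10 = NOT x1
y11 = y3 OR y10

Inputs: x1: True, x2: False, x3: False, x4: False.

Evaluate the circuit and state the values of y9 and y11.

y1 = x3 AND x4 = False AND False = False
y2 = x1 OR x2 = True OR False = True
y3 = x4 AND y1 = False AND False = False
y9 = y3 OR y2 = False OR True = True
y10 = NOT x1 = NOT True = False
y11 = y3 OR y10 = False OR False = False

y9 = True  y11 = False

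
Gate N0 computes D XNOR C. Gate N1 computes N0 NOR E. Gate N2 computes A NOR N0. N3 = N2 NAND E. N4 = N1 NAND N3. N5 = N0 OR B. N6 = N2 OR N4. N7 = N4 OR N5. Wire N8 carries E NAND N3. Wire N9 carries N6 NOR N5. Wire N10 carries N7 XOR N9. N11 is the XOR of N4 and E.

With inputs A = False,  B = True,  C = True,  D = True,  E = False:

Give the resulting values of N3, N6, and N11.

N0 = D XNOR C = True XNOR True = True
N1 = N0 NOR E = True NOR False = False
N2 = A NOR N0 = False NOR True = False
N3 = N2 NAND E = False NAND False = True
N4 = N1 NAND N3 = False NAND True = True
N6 = N2 OR N4 = False OR True = True
N11 = N4 XOR E = True XOR False = True

N3 = True  N6 = True  N11 = True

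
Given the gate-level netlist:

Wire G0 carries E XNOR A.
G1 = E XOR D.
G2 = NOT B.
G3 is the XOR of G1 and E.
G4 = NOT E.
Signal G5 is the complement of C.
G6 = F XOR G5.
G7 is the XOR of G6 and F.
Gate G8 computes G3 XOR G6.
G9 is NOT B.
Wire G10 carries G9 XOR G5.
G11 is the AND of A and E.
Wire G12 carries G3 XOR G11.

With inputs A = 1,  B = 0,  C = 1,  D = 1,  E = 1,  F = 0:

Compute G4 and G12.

G1 = E XOR D = 1 XOR 1 = 0
G3 = G1 XOR E = 0 XOR 1 = 1
G4 = NOT E = NOT 1 = 0
G11 = A AND E = 1 AND 1 = 1
G12 = G3 XOR G11 = 1 XOR 1 = 0

G4 = 0; G12 = 0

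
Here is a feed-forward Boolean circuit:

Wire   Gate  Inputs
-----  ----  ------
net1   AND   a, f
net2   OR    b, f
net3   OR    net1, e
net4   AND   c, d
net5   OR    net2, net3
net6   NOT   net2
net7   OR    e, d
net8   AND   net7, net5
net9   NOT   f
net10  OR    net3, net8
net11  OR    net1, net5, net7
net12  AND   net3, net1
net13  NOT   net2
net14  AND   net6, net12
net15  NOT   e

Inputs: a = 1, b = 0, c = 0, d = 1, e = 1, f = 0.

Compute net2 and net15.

net2 = b OR f = 0 OR 0 = 0
net15 = NOT e = NOT 1 = 0

net2 = 0, net15 = 0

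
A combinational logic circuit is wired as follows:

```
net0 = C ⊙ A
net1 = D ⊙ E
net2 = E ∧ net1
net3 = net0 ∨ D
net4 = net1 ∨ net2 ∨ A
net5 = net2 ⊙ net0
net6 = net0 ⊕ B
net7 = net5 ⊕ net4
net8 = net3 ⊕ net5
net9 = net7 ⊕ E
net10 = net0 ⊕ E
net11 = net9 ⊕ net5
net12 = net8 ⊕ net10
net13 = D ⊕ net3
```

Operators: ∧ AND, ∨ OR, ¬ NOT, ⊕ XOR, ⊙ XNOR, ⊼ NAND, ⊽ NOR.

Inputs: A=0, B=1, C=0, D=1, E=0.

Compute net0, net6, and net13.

net0 = 1, net6 = 0, net13 = 0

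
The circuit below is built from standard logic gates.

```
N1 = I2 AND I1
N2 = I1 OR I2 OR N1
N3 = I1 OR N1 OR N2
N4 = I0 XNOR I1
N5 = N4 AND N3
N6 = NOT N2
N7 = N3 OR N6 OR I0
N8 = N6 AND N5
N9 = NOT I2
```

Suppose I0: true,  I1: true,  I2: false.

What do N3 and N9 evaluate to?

N3 = true, N9 = true

N1 = I2 AND I1 = false AND true = false
N2 = I1 OR I2 OR N1 = true OR false OR false = true
N3 = I1 OR N1 OR N2 = true OR false OR true = true
N9 = NOT I2 = NOT false = true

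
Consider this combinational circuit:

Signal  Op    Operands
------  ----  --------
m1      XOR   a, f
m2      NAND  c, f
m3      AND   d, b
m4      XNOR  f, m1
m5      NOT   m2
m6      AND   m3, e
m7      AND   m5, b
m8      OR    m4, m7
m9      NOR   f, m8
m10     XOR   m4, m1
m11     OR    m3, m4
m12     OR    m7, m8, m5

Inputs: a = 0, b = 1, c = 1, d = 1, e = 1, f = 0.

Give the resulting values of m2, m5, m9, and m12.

m2 = 1; m5 = 0; m9 = 0; m12 = 1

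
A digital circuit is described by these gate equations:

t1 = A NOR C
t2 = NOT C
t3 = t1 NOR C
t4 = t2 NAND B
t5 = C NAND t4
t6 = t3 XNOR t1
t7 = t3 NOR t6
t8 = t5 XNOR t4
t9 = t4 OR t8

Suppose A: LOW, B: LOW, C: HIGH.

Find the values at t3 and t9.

t1 = A NOR C = LOW NOR HIGH = LOW
t2 = NOT C = NOT HIGH = LOW
t3 = t1 NOR C = LOW NOR HIGH = LOW
t4 = t2 NAND B = LOW NAND LOW = HIGH
t5 = C NAND t4 = HIGH NAND HIGH = LOW
t8 = t5 XNOR t4 = LOW XNOR HIGH = LOW
t9 = t4 OR t8 = HIGH OR LOW = HIGH

t3 = LOW  t9 = HIGH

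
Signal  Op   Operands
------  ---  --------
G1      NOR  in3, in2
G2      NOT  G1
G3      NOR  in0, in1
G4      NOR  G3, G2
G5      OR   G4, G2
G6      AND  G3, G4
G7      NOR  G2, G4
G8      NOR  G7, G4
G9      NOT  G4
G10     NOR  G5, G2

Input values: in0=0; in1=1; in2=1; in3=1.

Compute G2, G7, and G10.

G1 = in3 NOR in2 = 1 NOR 1 = 0
G2 = NOT G1 = NOT 0 = 1
G3 = in0 NOR in1 = 0 NOR 1 = 0
G4 = G3 NOR G2 = 0 NOR 1 = 0
G5 = G4 OR G2 = 0 OR 1 = 1
G7 = G2 NOR G4 = 1 NOR 0 = 0
G10 = G5 NOR G2 = 1 NOR 1 = 0

G2 = 1; G7 = 0; G10 = 0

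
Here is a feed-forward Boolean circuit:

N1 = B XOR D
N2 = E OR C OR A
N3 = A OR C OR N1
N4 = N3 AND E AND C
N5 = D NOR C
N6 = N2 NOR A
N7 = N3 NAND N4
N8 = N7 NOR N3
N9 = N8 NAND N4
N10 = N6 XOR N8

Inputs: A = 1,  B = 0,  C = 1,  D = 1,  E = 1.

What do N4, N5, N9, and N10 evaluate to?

N1 = B XOR D = 0 XOR 1 = 1
N2 = E OR C OR A = 1 OR 1 OR 1 = 1
N3 = A OR C OR N1 = 1 OR 1 OR 1 = 1
N4 = N3 AND E AND C = 1 AND 1 AND 1 = 1
N5 = D NOR C = 1 NOR 1 = 0
N6 = N2 NOR A = 1 NOR 1 = 0
N7 = N3 NAND N4 = 1 NAND 1 = 0
N8 = N7 NOR N3 = 0 NOR 1 = 0
N9 = N8 NAND N4 = 0 NAND 1 = 1
N10 = N6 XOR N8 = 0 XOR 0 = 0

N4 = 1, N5 = 0, N9 = 1, N10 = 0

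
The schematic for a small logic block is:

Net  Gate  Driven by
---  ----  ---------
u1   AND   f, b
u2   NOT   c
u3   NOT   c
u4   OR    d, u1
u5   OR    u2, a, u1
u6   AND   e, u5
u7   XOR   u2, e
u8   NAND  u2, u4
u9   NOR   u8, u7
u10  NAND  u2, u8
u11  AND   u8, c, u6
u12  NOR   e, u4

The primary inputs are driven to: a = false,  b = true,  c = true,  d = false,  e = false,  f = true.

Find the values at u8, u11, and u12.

u1 = f AND b = true AND true = true
u2 = NOT c = NOT true = false
u4 = d OR u1 = false OR true = true
u5 = u2 OR a OR u1 = false OR false OR true = true
u6 = e AND u5 = false AND true = false
u8 = u2 NAND u4 = false NAND true = true
u11 = u8 AND c AND u6 = true AND true AND false = false
u12 = e NOR u4 = false NOR true = false

u8 = true, u11 = false, u12 = false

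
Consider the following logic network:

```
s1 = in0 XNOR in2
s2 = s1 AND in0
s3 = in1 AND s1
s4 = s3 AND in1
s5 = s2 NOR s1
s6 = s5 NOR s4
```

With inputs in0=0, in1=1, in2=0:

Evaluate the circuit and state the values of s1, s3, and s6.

s1 = in0 XNOR in2 = 0 XNOR 0 = 1
s2 = s1 AND in0 = 1 AND 0 = 0
s3 = in1 AND s1 = 1 AND 1 = 1
s4 = s3 AND in1 = 1 AND 1 = 1
s5 = s2 NOR s1 = 0 NOR 1 = 0
s6 = s5 NOR s4 = 0 NOR 1 = 0

s1 = 1, s3 = 1, s6 = 0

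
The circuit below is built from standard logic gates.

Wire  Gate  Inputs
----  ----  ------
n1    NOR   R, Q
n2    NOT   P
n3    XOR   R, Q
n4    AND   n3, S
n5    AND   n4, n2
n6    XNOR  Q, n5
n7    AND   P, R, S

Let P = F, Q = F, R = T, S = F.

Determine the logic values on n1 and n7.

n1 = F  n7 = F

n1 = R NOR Q = T NOR F = F
n7 = P AND R AND S = F AND T AND F = F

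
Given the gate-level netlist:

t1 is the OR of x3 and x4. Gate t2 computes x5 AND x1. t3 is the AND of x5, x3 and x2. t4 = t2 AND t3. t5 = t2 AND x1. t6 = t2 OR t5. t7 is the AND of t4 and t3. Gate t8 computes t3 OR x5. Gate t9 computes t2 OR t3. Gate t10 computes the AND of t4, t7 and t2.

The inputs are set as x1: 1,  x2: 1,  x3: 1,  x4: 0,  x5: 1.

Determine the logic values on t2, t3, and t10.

t2 = 1, t3 = 1, t10 = 1

t2 = x5 AND x1 = 1 AND 1 = 1
t3 = x5 AND x3 AND x2 = 1 AND 1 AND 1 = 1
t4 = t2 AND t3 = 1 AND 1 = 1
t7 = t4 AND t3 = 1 AND 1 = 1
t10 = t4 AND t7 AND t2 = 1 AND 1 AND 1 = 1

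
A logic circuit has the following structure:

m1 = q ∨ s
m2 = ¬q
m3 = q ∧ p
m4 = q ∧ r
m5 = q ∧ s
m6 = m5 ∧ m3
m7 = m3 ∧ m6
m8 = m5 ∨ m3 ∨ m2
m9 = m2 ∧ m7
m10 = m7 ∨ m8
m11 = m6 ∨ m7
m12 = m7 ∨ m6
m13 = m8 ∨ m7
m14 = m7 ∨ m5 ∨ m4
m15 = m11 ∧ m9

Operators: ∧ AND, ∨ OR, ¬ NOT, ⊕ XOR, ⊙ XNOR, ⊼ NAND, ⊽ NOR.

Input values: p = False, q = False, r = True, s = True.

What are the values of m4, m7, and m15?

m4 = False; m7 = False; m15 = False

m2 = NOT q = NOT False = True
m3 = q AND p = False AND False = False
m4 = q AND r = False AND True = False
m5 = q AND s = False AND True = False
m6 = m5 AND m3 = False AND False = False
m7 = m3 AND m6 = False AND False = False
m9 = m2 AND m7 = True AND False = False
m11 = m6 OR m7 = False OR False = False
m15 = m11 AND m9 = False AND False = False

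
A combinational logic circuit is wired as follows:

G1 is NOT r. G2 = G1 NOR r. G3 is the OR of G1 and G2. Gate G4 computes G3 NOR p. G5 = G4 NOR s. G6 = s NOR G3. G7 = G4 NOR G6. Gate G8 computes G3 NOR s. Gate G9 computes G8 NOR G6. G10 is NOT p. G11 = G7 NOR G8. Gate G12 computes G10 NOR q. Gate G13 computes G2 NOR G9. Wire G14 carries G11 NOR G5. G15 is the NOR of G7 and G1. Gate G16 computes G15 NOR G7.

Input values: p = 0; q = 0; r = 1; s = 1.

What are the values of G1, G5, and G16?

G1 = 0, G5 = 0, G16 = 0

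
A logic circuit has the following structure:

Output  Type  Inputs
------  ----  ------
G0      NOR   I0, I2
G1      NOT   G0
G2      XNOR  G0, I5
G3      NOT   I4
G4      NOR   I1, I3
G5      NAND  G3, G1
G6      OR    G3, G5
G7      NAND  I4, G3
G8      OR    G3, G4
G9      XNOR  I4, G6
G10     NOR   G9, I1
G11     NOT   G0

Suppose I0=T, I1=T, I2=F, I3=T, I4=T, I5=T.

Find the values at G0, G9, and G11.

G0 = F; G9 = T; G11 = T

G0 = I0 NOR I2 = T NOR F = F
G1 = NOT G0 = NOT F = T
G3 = NOT I4 = NOT T = F
G5 = G3 NAND G1 = F NAND T = T
G6 = G3 OR G5 = F OR T = T
G9 = I4 XNOR G6 = T XNOR T = T
G11 = NOT G0 = NOT F = T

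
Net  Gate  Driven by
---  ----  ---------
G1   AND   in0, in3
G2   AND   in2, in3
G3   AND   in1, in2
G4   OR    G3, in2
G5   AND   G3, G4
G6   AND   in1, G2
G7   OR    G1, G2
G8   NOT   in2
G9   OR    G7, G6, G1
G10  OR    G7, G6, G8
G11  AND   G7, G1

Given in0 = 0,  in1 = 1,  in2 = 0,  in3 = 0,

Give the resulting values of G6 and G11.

G6 = 0; G11 = 0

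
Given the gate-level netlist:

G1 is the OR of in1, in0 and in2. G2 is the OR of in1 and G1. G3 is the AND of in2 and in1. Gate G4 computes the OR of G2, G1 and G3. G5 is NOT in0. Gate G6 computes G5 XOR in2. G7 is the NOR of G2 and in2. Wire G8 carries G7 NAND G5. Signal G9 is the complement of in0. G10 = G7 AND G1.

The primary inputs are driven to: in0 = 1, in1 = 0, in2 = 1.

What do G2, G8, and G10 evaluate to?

G2 = 1, G8 = 1, G10 = 0

G1 = in1 OR in0 OR in2 = 0 OR 1 OR 1 = 1
G2 = in1 OR G1 = 0 OR 1 = 1
G5 = NOT in0 = NOT 1 = 0
G7 = G2 NOR in2 = 1 NOR 1 = 0
G8 = G7 NAND G5 = 0 NAND 0 = 1
G10 = G7 AND G1 = 0 AND 1 = 0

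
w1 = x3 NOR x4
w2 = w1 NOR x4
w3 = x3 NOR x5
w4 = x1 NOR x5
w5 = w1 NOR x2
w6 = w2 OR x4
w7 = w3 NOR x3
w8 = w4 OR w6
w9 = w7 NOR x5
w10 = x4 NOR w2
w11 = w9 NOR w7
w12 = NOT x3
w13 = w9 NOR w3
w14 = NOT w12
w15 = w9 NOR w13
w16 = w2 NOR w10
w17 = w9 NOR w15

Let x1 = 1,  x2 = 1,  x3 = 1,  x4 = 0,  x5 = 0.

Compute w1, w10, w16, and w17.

w1 = x3 NOR x4 = 1 NOR 0 = 0
w2 = w1 NOR x4 = 0 NOR 0 = 1
w3 = x3 NOR x5 = 1 NOR 0 = 0
w7 = w3 NOR x3 = 0 NOR 1 = 0
w9 = w7 NOR x5 = 0 NOR 0 = 1
w10 = x4 NOR w2 = 0 NOR 1 = 0
w13 = w9 NOR w3 = 1 NOR 0 = 0
w15 = w9 NOR w13 = 1 NOR 0 = 0
w16 = w2 NOR w10 = 1 NOR 0 = 0
w17 = w9 NOR w15 = 1 NOR 0 = 0

w1 = 0; w10 = 0; w16 = 0; w17 = 0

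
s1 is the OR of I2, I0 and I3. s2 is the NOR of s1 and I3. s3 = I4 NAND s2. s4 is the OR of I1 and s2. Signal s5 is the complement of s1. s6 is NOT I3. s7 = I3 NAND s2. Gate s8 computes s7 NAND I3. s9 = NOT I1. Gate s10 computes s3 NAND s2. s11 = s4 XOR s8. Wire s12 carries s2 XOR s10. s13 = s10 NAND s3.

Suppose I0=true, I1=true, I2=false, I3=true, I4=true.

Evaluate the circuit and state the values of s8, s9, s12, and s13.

s8 = false  s9 = false  s12 = true  s13 = false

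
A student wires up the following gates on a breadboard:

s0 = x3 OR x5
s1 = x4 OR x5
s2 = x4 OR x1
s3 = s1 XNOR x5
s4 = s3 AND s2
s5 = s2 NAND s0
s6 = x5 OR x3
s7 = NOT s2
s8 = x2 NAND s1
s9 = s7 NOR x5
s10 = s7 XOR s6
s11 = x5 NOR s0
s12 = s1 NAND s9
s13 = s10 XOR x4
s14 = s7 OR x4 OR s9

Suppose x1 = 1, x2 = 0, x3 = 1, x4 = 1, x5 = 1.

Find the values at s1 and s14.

s1 = 1; s14 = 1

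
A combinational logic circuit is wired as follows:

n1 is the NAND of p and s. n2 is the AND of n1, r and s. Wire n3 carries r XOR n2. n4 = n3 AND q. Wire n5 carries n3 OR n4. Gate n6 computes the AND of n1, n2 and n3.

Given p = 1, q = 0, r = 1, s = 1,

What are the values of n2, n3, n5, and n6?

n2 = 0; n3 = 1; n5 = 1; n6 = 0

n1 = p NAND s = 1 NAND 1 = 0
n2 = n1 AND r AND s = 0 AND 1 AND 1 = 0
n3 = r XOR n2 = 1 XOR 0 = 1
n4 = n3 AND q = 1 AND 0 = 0
n5 = n3 OR n4 = 1 OR 0 = 1
n6 = n1 AND n2 AND n3 = 0 AND 0 AND 1 = 0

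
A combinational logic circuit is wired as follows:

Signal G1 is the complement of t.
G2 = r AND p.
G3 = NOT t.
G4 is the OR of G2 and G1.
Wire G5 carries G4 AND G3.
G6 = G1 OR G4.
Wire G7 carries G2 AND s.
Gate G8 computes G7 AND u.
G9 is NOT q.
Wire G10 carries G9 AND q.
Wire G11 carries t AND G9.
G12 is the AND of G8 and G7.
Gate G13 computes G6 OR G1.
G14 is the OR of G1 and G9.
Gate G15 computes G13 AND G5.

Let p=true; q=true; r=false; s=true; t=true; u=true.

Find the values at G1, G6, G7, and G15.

G1 = NOT t = NOT true = false
G2 = r AND p = false AND true = false
G3 = NOT t = NOT true = false
G4 = G2 OR G1 = false OR false = false
G5 = G4 AND G3 = false AND false = false
G6 = G1 OR G4 = false OR false = false
G7 = G2 AND s = false AND true = false
G13 = G6 OR G1 = false OR false = false
G15 = G13 AND G5 = false AND false = false

G1 = false, G6 = false, G7 = false, G15 = false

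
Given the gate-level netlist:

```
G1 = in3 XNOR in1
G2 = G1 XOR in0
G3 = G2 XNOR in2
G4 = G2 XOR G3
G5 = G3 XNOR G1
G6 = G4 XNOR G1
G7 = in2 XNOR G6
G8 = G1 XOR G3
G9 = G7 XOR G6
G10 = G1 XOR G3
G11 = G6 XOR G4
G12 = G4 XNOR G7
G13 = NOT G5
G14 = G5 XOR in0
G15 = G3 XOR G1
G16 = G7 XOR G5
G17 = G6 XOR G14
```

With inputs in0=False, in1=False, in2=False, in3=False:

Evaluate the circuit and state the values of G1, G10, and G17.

G1 = True; G10 = True; G17 = True

G1 = in3 XNOR in1 = False XNOR False = True
G2 = G1 XOR in0 = True XOR False = True
G3 = G2 XNOR in2 = True XNOR False = False
G4 = G2 XOR G3 = True XOR False = True
G5 = G3 XNOR G1 = False XNOR True = False
G6 = G4 XNOR G1 = True XNOR True = True
G10 = G1 XOR G3 = True XOR False = True
G14 = G5 XOR in0 = False XOR False = False
G17 = G6 XOR G14 = True XOR False = True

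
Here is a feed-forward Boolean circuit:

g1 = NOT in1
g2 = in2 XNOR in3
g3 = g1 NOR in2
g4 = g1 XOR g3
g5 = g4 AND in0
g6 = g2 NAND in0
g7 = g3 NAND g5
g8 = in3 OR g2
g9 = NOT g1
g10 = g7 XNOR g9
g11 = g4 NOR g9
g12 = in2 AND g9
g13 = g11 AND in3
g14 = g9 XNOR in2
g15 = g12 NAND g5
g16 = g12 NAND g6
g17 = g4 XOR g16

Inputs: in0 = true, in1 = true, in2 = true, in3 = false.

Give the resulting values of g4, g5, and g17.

g4 = false; g5 = false; g17 = false

g1 = NOT in1 = NOT true = false
g2 = in2 XNOR in3 = true XNOR false = false
g3 = g1 NOR in2 = false NOR true = false
g4 = g1 XOR g3 = false XOR false = false
g5 = g4 AND in0 = false AND true = false
g6 = g2 NAND in0 = false NAND true = true
g9 = NOT g1 = NOT false = true
g12 = in2 AND g9 = true AND true = true
g16 = g12 NAND g6 = true NAND true = false
g17 = g4 XOR g16 = false XOR false = false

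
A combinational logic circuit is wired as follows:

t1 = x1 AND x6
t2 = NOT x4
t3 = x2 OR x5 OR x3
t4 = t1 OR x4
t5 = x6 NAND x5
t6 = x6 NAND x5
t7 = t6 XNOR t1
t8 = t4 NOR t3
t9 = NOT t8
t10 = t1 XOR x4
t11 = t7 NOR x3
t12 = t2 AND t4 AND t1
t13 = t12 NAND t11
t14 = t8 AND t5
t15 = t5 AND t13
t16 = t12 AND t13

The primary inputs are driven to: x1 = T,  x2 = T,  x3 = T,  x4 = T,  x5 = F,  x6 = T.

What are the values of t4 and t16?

t4 = T; t16 = F

t1 = x1 AND x6 = T AND T = T
t2 = NOT x4 = NOT T = F
t4 = t1 OR x4 = T OR T = T
t6 = x6 NAND x5 = T NAND F = T
t7 = t6 XNOR t1 = T XNOR T = T
t11 = t7 NOR x3 = T NOR T = F
t12 = t2 AND t4 AND t1 = F AND T AND T = F
t13 = t12 NAND t11 = F NAND F = T
t16 = t12 AND t13 = F AND T = F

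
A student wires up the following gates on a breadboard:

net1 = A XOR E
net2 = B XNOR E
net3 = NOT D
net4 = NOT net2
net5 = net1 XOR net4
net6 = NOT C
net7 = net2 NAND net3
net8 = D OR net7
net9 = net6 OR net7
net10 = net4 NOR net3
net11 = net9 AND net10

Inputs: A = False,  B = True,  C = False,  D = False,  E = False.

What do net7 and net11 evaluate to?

net7 = True; net11 = False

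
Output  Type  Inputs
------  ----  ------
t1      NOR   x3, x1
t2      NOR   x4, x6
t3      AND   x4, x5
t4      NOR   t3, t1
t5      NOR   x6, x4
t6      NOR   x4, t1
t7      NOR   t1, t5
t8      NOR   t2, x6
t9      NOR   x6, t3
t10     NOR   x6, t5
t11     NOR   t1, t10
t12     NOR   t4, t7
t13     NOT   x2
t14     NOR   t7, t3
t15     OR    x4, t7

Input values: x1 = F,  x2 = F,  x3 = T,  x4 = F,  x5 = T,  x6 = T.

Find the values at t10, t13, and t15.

t10 = F, t13 = T, t15 = T

t1 = x3 NOR x1 = T NOR F = F
t5 = x6 NOR x4 = T NOR F = F
t7 = t1 NOR t5 = F NOR F = T
t10 = x6 NOR t5 = T NOR F = F
t13 = NOT x2 = NOT F = T
t15 = x4 OR t7 = F OR T = T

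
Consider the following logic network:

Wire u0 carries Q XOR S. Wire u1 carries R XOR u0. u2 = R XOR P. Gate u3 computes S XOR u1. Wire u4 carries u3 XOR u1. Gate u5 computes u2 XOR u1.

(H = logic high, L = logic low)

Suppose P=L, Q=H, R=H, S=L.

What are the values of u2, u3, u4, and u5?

u0 = Q XOR S = H XOR L = H
u1 = R XOR u0 = H XOR H = L
u2 = R XOR P = H XOR L = H
u3 = S XOR u1 = L XOR L = L
u4 = u3 XOR u1 = L XOR L = L
u5 = u2 XOR u1 = H XOR L = H

u2 = H  u3 = L  u4 = L  u5 = H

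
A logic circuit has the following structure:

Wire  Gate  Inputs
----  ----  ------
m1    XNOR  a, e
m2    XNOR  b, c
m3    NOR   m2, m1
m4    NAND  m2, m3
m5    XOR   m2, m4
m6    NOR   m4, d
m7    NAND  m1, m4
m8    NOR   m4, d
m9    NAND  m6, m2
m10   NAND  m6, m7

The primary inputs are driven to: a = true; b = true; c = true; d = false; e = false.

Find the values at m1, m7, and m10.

m1 = false; m7 = true; m10 = true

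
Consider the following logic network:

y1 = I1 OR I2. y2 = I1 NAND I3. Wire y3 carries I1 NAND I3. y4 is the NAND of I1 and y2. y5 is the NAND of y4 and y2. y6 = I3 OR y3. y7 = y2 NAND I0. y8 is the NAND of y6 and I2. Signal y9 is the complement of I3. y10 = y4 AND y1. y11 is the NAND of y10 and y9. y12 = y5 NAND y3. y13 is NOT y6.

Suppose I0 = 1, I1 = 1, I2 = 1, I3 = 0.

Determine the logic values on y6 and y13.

y6 = 1, y13 = 0

y3 = I1 NAND I3 = 1 NAND 0 = 1
y6 = I3 OR y3 = 0 OR 1 = 1
y13 = NOT y6 = NOT 1 = 0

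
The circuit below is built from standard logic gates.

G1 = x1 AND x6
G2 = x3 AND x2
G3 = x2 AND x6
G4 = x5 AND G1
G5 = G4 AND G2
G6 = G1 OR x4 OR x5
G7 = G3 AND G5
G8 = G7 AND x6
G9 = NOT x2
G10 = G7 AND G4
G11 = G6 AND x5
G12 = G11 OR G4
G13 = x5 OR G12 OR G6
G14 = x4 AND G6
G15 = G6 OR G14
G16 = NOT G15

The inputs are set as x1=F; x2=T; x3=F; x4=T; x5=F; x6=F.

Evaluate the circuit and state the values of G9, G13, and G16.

G9 = F, G13 = T, G16 = F

G1 = x1 AND x6 = F AND F = F
G4 = x5 AND G1 = F AND F = F
G6 = G1 OR x4 OR x5 = F OR T OR F = T
G9 = NOT x2 = NOT T = F
G11 = G6 AND x5 = T AND F = F
G12 = G11 OR G4 = F OR F = F
G13 = x5 OR G12 OR G6 = F OR F OR T = T
G14 = x4 AND G6 = T AND T = T
G15 = G6 OR G14 = T OR T = T
G16 = NOT G15 = NOT T = F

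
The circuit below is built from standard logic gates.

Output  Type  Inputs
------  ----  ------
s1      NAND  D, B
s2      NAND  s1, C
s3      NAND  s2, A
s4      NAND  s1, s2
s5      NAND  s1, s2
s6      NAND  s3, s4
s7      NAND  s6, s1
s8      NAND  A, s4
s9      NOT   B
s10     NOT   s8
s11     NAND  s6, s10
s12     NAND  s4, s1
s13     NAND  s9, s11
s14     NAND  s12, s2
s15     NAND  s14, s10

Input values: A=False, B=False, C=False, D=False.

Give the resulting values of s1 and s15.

s1 = D NAND B = False NAND False = True
s2 = s1 NAND C = True NAND False = True
s4 = s1 NAND s2 = True NAND True = False
s8 = A NAND s4 = False NAND False = True
s10 = NOT s8 = NOT True = False
s12 = s4 NAND s1 = False NAND True = True
s14 = s12 NAND s2 = True NAND True = False
s15 = s14 NAND s10 = False NAND False = True

s1 = True  s15 = True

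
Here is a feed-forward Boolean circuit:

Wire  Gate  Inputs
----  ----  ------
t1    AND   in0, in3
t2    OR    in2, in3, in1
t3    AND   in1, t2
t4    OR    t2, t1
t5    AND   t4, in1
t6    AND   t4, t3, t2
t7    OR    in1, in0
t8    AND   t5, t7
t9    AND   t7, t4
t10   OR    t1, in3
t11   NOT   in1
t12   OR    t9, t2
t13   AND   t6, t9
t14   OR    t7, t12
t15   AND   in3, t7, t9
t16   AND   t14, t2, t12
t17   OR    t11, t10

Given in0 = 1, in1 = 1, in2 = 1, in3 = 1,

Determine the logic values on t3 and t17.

t3 = 1, t17 = 1

t1 = in0 AND in3 = 1 AND 1 = 1
t2 = in2 OR in3 OR in1 = 1 OR 1 OR 1 = 1
t3 = in1 AND t2 = 1 AND 1 = 1
t10 = t1 OR in3 = 1 OR 1 = 1
t11 = NOT in1 = NOT 1 = 0
t17 = t11 OR t10 = 0 OR 1 = 1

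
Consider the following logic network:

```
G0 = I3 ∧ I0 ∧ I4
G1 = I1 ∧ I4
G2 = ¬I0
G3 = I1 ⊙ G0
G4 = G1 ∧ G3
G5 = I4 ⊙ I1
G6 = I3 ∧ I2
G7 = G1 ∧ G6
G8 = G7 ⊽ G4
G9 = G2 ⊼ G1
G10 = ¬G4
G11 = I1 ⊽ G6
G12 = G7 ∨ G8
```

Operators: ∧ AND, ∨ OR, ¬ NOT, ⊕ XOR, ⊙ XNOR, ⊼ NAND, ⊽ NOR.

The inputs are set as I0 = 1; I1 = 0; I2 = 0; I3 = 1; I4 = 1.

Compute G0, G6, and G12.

G0 = 1, G6 = 0, G12 = 1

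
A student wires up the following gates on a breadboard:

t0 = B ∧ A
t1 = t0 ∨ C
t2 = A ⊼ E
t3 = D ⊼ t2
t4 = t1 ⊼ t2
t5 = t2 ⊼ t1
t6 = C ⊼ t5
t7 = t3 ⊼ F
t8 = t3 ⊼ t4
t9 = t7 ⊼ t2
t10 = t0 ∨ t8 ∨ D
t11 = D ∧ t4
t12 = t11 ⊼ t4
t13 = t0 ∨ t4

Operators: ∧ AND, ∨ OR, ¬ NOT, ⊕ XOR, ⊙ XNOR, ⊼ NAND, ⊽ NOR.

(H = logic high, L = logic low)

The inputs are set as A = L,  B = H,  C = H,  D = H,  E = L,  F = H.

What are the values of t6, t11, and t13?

t6 = H, t11 = L, t13 = L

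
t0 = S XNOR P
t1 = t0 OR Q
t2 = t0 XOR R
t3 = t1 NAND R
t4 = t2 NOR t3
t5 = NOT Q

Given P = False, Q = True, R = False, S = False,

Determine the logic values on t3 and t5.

t3 = True, t5 = False

t0 = S XNOR P = False XNOR False = True
t1 = t0 OR Q = True OR True = True
t3 = t1 NAND R = True NAND False = True
t5 = NOT Q = NOT True = False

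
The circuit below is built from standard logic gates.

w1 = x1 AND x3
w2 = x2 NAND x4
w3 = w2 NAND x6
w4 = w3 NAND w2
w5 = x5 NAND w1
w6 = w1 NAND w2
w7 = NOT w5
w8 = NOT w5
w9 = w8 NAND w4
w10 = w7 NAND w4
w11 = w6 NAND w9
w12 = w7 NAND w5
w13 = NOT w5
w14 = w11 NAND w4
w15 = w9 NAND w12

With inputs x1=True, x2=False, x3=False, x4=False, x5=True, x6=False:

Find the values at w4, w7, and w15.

w1 = x1 AND x3 = True AND False = False
w2 = x2 NAND x4 = False NAND False = True
w3 = w2 NAND x6 = True NAND False = True
w4 = w3 NAND w2 = True NAND True = False
w5 = x5 NAND w1 = True NAND False = True
w7 = NOT w5 = NOT True = False
w8 = NOT w5 = NOT True = False
w9 = w8 NAND w4 = False NAND False = True
w12 = w7 NAND w5 = False NAND True = True
w15 = w9 NAND w12 = True NAND True = False

w4 = False  w7 = False  w15 = False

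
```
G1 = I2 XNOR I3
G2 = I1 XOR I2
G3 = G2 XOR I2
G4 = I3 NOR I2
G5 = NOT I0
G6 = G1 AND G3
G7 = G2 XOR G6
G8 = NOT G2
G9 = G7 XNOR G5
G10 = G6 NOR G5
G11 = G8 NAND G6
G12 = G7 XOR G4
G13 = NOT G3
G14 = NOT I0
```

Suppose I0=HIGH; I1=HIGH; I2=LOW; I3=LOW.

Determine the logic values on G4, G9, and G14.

G4 = HIGH  G9 = HIGH  G14 = LOW

G1 = I2 XNOR I3 = LOW XNOR LOW = HIGH
G2 = I1 XOR I2 = HIGH XOR LOW = HIGH
G3 = G2 XOR I2 = HIGH XOR LOW = HIGH
G4 = I3 NOR I2 = LOW NOR LOW = HIGH
G5 = NOT I0 = NOT HIGH = LOW
G6 = G1 AND G3 = HIGH AND HIGH = HIGH
G7 = G2 XOR G6 = HIGH XOR HIGH = LOW
G9 = G7 XNOR G5 = LOW XNOR LOW = HIGH
G14 = NOT I0 = NOT HIGH = LOW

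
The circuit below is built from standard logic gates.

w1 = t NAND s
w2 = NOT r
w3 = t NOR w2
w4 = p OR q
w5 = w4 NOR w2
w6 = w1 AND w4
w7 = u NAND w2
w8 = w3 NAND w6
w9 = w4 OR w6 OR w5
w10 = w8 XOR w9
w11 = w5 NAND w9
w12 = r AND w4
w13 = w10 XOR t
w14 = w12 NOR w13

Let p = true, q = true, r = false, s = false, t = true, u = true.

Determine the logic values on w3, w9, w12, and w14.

w1 = t NAND s = true NAND false = true
w2 = NOT r = NOT false = true
w3 = t NOR w2 = true NOR true = false
w4 = p OR q = true OR true = true
w5 = w4 NOR w2 = true NOR true = false
w6 = w1 AND w4 = true AND true = true
w8 = w3 NAND w6 = false NAND true = true
w9 = w4 OR w6 OR w5 = true OR true OR false = true
w10 = w8 XOR w9 = true XOR true = false
w12 = r AND w4 = false AND true = false
w13 = w10 XOR t = false XOR true = true
w14 = w12 NOR w13 = false NOR true = false

w3 = false, w9 = true, w12 = false, w14 = false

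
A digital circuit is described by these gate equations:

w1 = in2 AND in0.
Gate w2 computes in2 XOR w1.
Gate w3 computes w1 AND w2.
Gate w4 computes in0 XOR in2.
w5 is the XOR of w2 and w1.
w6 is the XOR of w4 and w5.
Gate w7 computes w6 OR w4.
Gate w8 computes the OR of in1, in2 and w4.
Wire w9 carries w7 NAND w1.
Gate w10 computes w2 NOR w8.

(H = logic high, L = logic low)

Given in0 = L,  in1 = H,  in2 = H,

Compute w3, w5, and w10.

w1 = in2 AND in0 = H AND L = L
w2 = in2 XOR w1 = H XOR L = H
w3 = w1 AND w2 = L AND H = L
w4 = in0 XOR in2 = L XOR H = H
w5 = w2 XOR w1 = H XOR L = H
w8 = in1 OR in2 OR w4 = H OR H OR H = H
w10 = w2 NOR w8 = H NOR H = L

w3 = L  w5 = H  w10 = L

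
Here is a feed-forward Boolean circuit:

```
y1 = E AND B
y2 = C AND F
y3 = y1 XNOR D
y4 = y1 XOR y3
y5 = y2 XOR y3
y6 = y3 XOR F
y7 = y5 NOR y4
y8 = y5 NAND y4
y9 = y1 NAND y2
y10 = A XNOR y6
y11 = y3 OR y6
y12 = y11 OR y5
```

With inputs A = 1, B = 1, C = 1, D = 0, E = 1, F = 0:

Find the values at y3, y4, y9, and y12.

y1 = E AND B = 1 AND 1 = 1
y2 = C AND F = 1 AND 0 = 0
y3 = y1 XNOR D = 1 XNOR 0 = 0
y4 = y1 XOR y3 = 1 XOR 0 = 1
y5 = y2 XOR y3 = 0 XOR 0 = 0
y6 = y3 XOR F = 0 XOR 0 = 0
y9 = y1 NAND y2 = 1 NAND 0 = 1
y11 = y3 OR y6 = 0 OR 0 = 0
y12 = y11 OR y5 = 0 OR 0 = 0

y3 = 0  y4 = 1  y9 = 1  y12 = 0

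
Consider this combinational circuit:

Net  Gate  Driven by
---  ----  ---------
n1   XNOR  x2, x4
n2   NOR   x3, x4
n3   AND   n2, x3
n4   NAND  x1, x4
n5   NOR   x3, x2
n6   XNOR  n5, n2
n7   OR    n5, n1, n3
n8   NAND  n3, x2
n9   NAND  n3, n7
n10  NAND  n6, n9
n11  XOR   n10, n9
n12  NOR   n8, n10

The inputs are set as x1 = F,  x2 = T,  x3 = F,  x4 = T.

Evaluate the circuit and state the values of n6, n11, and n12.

n1 = x2 XNOR x4 = T XNOR T = T
n2 = x3 NOR x4 = F NOR T = F
n3 = n2 AND x3 = F AND F = F
n5 = x3 NOR x2 = F NOR T = F
n6 = n5 XNOR n2 = F XNOR F = T
n7 = n5 OR n1 OR n3 = F OR T OR F = T
n8 = n3 NAND x2 = F NAND T = T
n9 = n3 NAND n7 = F NAND T = T
n10 = n6 NAND n9 = T NAND T = F
n11 = n10 XOR n9 = F XOR T = T
n12 = n8 NOR n10 = T NOR F = F

n6 = T, n11 = T, n12 = F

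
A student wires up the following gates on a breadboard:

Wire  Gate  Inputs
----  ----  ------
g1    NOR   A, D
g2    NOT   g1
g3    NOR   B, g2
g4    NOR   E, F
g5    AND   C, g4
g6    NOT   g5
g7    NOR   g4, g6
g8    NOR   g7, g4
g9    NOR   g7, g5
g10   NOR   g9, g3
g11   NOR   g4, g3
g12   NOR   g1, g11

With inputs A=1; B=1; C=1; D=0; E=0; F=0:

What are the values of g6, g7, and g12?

g6 = 0  g7 = 0  g12 = 1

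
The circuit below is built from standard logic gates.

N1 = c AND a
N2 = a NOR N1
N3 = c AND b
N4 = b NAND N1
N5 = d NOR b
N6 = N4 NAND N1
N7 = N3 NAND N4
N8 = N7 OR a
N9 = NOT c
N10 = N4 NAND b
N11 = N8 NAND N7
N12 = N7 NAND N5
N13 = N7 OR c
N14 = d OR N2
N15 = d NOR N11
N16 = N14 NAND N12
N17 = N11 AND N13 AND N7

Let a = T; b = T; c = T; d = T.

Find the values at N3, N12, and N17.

N3 = T  N12 = T  N17 = F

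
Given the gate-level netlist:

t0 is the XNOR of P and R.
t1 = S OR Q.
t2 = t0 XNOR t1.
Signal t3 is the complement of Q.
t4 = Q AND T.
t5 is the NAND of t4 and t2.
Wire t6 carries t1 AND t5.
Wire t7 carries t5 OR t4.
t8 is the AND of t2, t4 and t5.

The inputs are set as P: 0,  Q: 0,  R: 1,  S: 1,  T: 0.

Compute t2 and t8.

t0 = P XNOR R = 0 XNOR 1 = 0
t1 = S OR Q = 1 OR 0 = 1
t2 = t0 XNOR t1 = 0 XNOR 1 = 0
t4 = Q AND T = 0 AND 0 = 0
t5 = t4 NAND t2 = 0 NAND 0 = 1
t8 = t2 AND t4 AND t5 = 0 AND 0 AND 1 = 0

t2 = 0, t8 = 0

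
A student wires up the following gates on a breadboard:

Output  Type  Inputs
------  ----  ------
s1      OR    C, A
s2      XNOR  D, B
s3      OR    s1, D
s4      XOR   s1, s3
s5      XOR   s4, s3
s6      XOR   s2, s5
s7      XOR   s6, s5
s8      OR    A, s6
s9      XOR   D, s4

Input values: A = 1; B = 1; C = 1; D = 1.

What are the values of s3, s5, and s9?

s3 = 1, s5 = 1, s9 = 1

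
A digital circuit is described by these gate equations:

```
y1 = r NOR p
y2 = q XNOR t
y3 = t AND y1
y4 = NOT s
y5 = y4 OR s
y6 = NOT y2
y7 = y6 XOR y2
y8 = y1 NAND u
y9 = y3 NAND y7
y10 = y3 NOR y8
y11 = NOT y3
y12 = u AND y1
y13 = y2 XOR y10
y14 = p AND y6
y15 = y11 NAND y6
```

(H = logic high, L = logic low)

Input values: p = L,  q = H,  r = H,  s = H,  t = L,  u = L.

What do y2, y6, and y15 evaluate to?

y2 = L  y6 = H  y15 = L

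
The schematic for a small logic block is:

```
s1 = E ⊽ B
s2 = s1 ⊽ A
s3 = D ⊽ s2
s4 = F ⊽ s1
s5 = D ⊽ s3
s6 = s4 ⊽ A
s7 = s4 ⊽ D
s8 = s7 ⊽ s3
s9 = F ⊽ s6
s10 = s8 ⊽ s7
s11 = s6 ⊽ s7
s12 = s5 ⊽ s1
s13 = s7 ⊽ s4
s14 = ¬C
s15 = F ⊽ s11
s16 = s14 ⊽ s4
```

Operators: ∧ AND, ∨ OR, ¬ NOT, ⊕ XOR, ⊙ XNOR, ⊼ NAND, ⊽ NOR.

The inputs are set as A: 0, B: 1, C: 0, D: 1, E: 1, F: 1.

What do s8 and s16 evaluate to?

s8 = 1; s16 = 0

s1 = E NOR B = 1 NOR 1 = 0
s2 = s1 NOR A = 0 NOR 0 = 1
s3 = D NOR s2 = 1 NOR 1 = 0
s4 = F NOR s1 = 1 NOR 0 = 0
s7 = s4 NOR D = 0 NOR 1 = 0
s8 = s7 NOR s3 = 0 NOR 0 = 1
s14 = NOT C = NOT 0 = 1
s16 = s14 NOR s4 = 1 NOR 0 = 0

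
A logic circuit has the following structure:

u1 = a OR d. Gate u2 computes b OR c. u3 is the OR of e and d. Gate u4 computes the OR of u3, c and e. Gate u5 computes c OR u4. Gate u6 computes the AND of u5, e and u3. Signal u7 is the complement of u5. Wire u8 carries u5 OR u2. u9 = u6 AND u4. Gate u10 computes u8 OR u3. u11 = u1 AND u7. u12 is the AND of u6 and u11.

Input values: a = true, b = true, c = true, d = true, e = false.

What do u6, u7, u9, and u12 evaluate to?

u6 = false, u7 = false, u9 = false, u12 = false

u1 = a OR d = true OR true = true
u3 = e OR d = false OR true = true
u4 = u3 OR c OR e = true OR true OR false = true
u5 = c OR u4 = true OR true = true
u6 = u5 AND e AND u3 = true AND false AND true = false
u7 = NOT u5 = NOT true = false
u9 = u6 AND u4 = false AND true = false
u11 = u1 AND u7 = true AND false = false
u12 = u6 AND u11 = false AND false = false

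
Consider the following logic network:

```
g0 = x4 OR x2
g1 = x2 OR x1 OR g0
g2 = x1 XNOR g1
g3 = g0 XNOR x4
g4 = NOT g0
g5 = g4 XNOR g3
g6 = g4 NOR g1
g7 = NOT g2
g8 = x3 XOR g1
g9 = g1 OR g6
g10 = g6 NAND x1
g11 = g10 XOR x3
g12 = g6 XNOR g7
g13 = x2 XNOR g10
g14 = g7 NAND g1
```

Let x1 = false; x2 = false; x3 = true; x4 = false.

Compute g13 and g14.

g13 = false, g14 = true

g0 = x4 OR x2 = false OR false = false
g1 = x2 OR x1 OR g0 = false OR false OR false = false
g2 = x1 XNOR g1 = false XNOR false = true
g4 = NOT g0 = NOT false = true
g6 = g4 NOR g1 = true NOR false = false
g7 = NOT g2 = NOT true = false
g10 = g6 NAND x1 = false NAND false = true
g13 = x2 XNOR g10 = false XNOR true = false
g14 = g7 NAND g1 = false NAND false = true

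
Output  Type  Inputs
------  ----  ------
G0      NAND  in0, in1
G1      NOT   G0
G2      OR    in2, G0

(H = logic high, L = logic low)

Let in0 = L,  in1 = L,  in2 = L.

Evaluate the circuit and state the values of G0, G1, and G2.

G0 = H, G1 = L, G2 = H

G0 = in0 NAND in1 = L NAND L = H
G1 = NOT G0 = NOT H = L
G2 = in2 OR G0 = L OR H = H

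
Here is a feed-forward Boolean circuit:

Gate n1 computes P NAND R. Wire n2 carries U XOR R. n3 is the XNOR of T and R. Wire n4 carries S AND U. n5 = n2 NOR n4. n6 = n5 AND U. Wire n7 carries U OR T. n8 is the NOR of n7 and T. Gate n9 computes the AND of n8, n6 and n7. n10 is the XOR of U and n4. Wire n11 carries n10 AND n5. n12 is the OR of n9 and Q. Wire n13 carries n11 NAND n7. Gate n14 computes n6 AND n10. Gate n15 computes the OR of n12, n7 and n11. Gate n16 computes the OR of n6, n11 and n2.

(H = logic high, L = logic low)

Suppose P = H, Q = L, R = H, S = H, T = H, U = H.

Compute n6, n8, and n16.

n6 = L, n8 = L, n16 = L

n2 = U XOR R = H XOR H = L
n4 = S AND U = H AND H = H
n5 = n2 NOR n4 = L NOR H = L
n6 = n5 AND U = L AND H = L
n7 = U OR T = H OR H = H
n8 = n7 NOR T = H NOR H = L
n10 = U XOR n4 = H XOR H = L
n11 = n10 AND n5 = L AND L = L
n16 = n6 OR n11 OR n2 = L OR L OR L = L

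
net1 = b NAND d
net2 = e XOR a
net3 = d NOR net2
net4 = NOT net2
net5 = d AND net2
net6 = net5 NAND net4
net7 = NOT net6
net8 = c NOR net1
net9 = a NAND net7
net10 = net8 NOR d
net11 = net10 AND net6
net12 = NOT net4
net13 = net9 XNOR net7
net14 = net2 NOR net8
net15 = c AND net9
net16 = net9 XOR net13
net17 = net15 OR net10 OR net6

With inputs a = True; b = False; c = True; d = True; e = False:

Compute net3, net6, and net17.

net1 = b NAND d = False NAND True = True
net2 = e XOR a = False XOR True = True
net3 = d NOR net2 = True NOR True = False
net4 = NOT net2 = NOT True = False
net5 = d AND net2 = True AND True = True
net6 = net5 NAND net4 = True NAND False = True
net7 = NOT net6 = NOT True = False
net8 = c NOR net1 = True NOR True = False
net9 = a NAND net7 = True NAND False = True
net10 = net8 NOR d = False NOR True = False
net15 = c AND net9 = True AND True = True
net17 = net15 OR net10 OR net6 = True OR False OR True = True

net3 = False  net6 = True  net17 = True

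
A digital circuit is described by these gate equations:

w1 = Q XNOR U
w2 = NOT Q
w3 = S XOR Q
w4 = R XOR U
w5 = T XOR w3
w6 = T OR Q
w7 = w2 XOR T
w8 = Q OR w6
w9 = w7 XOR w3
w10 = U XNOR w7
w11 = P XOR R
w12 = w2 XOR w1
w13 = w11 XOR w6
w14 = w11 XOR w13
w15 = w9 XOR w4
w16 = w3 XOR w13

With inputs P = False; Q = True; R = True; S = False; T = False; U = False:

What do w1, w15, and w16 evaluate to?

w1 = False; w15 = False; w16 = True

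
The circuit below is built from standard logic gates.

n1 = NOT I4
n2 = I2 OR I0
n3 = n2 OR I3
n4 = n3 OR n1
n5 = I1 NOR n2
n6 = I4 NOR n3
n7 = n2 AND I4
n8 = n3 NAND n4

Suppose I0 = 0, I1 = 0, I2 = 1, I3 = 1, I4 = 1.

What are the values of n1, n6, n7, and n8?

n1 = 0, n6 = 0, n7 = 1, n8 = 0

n1 = NOT I4 = NOT 1 = 0
n2 = I2 OR I0 = 1 OR 0 = 1
n3 = n2 OR I3 = 1 OR 1 = 1
n4 = n3 OR n1 = 1 OR 0 = 1
n6 = I4 NOR n3 = 1 NOR 1 = 0
n7 = n2 AND I4 = 1 AND 1 = 1
n8 = n3 NAND n4 = 1 NAND 1 = 0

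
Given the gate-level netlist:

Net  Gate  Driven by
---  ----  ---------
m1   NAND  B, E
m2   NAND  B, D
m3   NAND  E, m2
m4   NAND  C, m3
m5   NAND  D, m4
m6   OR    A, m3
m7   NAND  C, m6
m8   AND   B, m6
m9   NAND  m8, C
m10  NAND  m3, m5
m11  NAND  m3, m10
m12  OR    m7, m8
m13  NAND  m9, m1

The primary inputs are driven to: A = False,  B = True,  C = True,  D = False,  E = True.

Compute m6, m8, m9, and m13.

m1 = B NAND E = True NAND True = False
m2 = B NAND D = True NAND False = True
m3 = E NAND m2 = True NAND True = False
m6 = A OR m3 = False OR False = False
m8 = B AND m6 = True AND False = False
m9 = m8 NAND C = False NAND True = True
m13 = m9 NAND m1 = True NAND False = True

m6 = False, m8 = False, m9 = True, m13 = True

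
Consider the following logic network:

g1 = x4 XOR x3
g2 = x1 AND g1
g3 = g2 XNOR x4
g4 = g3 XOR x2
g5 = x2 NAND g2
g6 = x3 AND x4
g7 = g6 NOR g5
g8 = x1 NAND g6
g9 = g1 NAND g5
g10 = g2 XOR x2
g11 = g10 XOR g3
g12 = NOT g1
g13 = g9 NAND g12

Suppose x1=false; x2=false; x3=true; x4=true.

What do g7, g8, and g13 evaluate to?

g7 = false, g8 = true, g13 = false

g1 = x4 XOR x3 = true XOR true = false
g2 = x1 AND g1 = false AND false = false
g5 = x2 NAND g2 = false NAND false = true
g6 = x3 AND x4 = true AND true = true
g7 = g6 NOR g5 = true NOR true = false
g8 = x1 NAND g6 = false NAND true = true
g9 = g1 NAND g5 = false NAND true = true
g12 = NOT g1 = NOT false = true
g13 = g9 NAND g12 = true NAND true = false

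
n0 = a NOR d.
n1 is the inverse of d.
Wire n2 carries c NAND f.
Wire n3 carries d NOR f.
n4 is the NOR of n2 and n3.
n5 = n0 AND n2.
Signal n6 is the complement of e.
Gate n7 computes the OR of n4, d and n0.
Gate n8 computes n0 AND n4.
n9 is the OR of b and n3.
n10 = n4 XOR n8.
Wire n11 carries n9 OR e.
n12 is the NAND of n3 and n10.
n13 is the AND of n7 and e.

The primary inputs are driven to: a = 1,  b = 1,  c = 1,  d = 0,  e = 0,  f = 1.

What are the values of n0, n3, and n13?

n0 = 0, n3 = 0, n13 = 0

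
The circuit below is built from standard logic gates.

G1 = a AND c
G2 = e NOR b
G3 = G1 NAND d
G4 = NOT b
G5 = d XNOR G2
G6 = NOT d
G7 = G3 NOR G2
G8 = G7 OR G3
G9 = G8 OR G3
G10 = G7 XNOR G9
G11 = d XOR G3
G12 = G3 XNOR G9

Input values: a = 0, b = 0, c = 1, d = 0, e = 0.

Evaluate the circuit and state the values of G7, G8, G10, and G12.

G1 = a AND c = 0 AND 1 = 0
G2 = e NOR b = 0 NOR 0 = 1
G3 = G1 NAND d = 0 NAND 0 = 1
G7 = G3 NOR G2 = 1 NOR 1 = 0
G8 = G7 OR G3 = 0 OR 1 = 1
G9 = G8 OR G3 = 1 OR 1 = 1
G10 = G7 XNOR G9 = 0 XNOR 1 = 0
G12 = G3 XNOR G9 = 1 XNOR 1 = 1

G7 = 0, G8 = 1, G10 = 0, G12 = 1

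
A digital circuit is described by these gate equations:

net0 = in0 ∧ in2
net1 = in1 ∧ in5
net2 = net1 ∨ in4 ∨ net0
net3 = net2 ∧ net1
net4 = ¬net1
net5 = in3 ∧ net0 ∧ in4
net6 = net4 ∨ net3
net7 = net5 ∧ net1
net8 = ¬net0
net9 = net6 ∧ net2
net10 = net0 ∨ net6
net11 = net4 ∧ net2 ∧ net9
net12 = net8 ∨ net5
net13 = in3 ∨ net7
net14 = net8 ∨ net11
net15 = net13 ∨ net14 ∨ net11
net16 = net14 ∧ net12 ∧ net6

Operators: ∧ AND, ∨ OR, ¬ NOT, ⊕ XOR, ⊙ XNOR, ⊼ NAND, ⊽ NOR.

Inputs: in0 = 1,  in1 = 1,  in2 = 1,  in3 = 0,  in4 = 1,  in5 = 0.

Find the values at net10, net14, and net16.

net10 = 1, net14 = 1, net16 = 0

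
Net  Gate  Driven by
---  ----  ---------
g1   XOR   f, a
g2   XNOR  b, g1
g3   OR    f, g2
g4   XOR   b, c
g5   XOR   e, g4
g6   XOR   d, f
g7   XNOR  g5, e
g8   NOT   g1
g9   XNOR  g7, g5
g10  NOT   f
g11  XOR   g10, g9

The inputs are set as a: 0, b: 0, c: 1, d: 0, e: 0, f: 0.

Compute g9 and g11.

g9 = 0  g11 = 1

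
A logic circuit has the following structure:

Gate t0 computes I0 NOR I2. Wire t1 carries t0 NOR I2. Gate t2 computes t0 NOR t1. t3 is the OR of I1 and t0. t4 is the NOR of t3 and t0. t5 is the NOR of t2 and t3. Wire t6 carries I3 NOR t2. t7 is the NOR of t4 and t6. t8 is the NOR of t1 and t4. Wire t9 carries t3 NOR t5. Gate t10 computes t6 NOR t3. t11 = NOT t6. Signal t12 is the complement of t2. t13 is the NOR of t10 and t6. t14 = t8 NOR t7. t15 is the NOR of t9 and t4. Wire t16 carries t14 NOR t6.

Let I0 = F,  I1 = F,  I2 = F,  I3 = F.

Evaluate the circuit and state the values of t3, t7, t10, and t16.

t3 = T, t7 = F, t10 = F, t16 = F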